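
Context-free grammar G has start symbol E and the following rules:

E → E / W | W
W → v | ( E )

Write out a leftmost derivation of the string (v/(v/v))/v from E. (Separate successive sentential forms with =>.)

E=>E/W=>W/W=>(E)/W=>(E/W)/W=>(W/W)/W=>(v/W)/W=>(v/(E))/W=>(v/(E/W))/W=>(v/(W/W))/W=>(v/(v/W))/W=>(v/(v/v))/W=>(v/(v/v))/v

E => E/W   [E → E / W]
E/W => W/W   [E → W]
W/W => (E)/W   [W → ( E )]
(E)/W => (E/W)/W   [E → E / W]
(E/W)/W => (W/W)/W   [E → W]
(W/W)/W => (v/W)/W   [W → v]
(v/W)/W => (v/(E))/W   [W → ( E )]
(v/(E))/W => (v/(E/W))/W   [E → E / W]
(v/(E/W))/W => (v/(W/W))/W   [E → W]
(v/(W/W))/W => (v/(v/W))/W   [W → v]
(v/(v/W))/W => (v/(v/v))/W   [W → v]
(v/(v/v))/W => (v/(v/v))/v   [W → v]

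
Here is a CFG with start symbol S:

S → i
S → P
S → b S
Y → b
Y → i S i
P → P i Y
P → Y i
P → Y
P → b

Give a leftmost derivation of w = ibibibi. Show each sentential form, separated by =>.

S => P => Y => iSi => iPi => iPiYi => iPiYiYi => ibiYiYi => ibibiYi => ibibibi

S => P   [S → P]
P => Y   [P → Y]
Y => iSi   [Y → i S i]
iSi => iPi   [S → P]
iPi => iPiYi   [P → P i Y]
iPiYi => iPiYiYi   [P → P i Y]
iPiYiYi => ibiYiYi   [P → b]
ibiYiYi => ibibiYi   [Y → b]
ibibiYi => ibibibi   [Y → b]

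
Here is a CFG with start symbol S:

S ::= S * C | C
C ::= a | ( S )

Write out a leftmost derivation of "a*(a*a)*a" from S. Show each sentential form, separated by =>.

S => S*C   [S ::= S * C]
S*C => S*C*C   [S ::= S * C]
S*C*C => C*C*C   [S ::= C]
C*C*C => a*C*C   [C ::= a]
a*C*C => a*(S)*C   [C ::= ( S )]
a*(S)*C => a*(S*C)*C   [S ::= S * C]
a*(S*C)*C => a*(C*C)*C   [S ::= C]
a*(C*C)*C => a*(a*C)*C   [C ::= a]
a*(a*C)*C => a*(a*a)*C   [C ::= a]
a*(a*a)*C => a*(a*a)*a   [C ::= a]

S=>S*C=>S*C*C=>C*C*C=>a*C*C=>a*(S)*C=>a*(S*C)*C=>a*(C*C)*C=>a*(a*C)*C=>a*(a*a)*C=>a*(a*a)*a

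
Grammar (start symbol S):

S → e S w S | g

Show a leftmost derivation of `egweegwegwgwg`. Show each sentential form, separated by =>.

S => eSwS   [S → e S w S]
eSwS => egwS   [S → g]
egwS => egweSwS   [S → e S w S]
egweSwS => egweeSwSwS   [S → e S w S]
egweeSwSwS => egweegwSwS   [S → g]
egweegwSwS => egweegweSwSwS   [S → e S w S]
egweegweSwSwS => egweegwegwSwS   [S → g]
egweegwegwSwS => egweegwegwgwS   [S → g]
egweegwegwgwS => egweegwegwgwg   [S → g]

S=>eSwS=>egwS=>egweSwS=>egweeSwSwS=>egweegwSwS=>egweegweSwSwS=>egweegwegwSwS=>egweegwegwgwS=>egweegwegwgwg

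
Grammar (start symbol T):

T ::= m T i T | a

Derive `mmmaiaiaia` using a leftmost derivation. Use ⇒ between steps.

T ⇒ mTiT   [T ::= m T i T]
mTiT ⇒ mmTiTiT   [T ::= m T i T]
mmTiTiT ⇒ mmmTiTiTiT   [T ::= m T i T]
mmmTiTiTiT ⇒ mmmaiTiTiT   [T ::= a]
mmmaiTiTiT ⇒ mmmaiaiTiT   [T ::= a]
mmmaiaiTiT ⇒ mmmaiaiaiT   [T ::= a]
mmmaiaiaiT ⇒ mmmaiaiaia   [T ::= a]

T ⇒ mTiT ⇒ mmTiTiT ⇒ mmmTiTiTiT ⇒ mmmaiTiTiT ⇒ mmmaiaiTiT ⇒ mmmaiaiaiT ⇒ mmmaiaiaia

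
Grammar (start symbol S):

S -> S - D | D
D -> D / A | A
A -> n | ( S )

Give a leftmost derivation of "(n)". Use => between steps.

S => D => A => (S) => (D) => (A) => (n)

S => D   [S -> D]
D => A   [D -> A]
A => (S)   [A -> ( S )]
(S) => (D)   [S -> D]
(D) => (A)   [D -> A]
(A) => (n)   [A -> n]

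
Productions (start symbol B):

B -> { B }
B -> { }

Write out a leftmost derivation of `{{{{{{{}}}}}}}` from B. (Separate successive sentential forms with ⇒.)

B ⇒ {B} ⇒ {{B}} ⇒ {{{B}}} ⇒ {{{{B}}}} ⇒ {{{{{B}}}}} ⇒ {{{{{{B}}}}}} ⇒ {{{{{{{}}}}}}}

B ⇒ {B}   [B -> { B }]
{B} ⇒ {{B}}   [B -> { B }]
{{B}} ⇒ {{{B}}}   [B -> { B }]
{{{B}}} ⇒ {{{{B}}}}   [B -> { B }]
{{{{B}}}} ⇒ {{{{{B}}}}}   [B -> { B }]
{{{{{B}}}}} ⇒ {{{{{{B}}}}}}   [B -> { B }]
{{{{{{B}}}}}} ⇒ {{{{{{{}}}}}}}   [B -> { }]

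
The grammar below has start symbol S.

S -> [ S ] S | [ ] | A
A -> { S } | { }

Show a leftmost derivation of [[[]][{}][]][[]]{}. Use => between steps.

S => [S]S => [[S]S]S => [[[]]S]S => [[[]][S]S]S => [[[]][A]S]S => [[[]][{}]S]S => [[[]][{}][]]S => [[[]][{}][]][S]S => [[[]][{}][]][[]]S => [[[]][{}][]][[]]A => [[[]][{}][]][[]]{}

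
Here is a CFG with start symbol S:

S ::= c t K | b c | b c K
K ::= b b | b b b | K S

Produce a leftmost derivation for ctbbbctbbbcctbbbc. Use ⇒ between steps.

S ⇒ ctK   [S ::= c t K]
ctK ⇒ ctKS   [K ::= K S]
ctKS ⇒ ctKSS   [K ::= K S]
ctKSS ⇒ ctKSSS   [K ::= K S]
ctKSSS ⇒ ctKSSSS   [K ::= K S]
ctKSSSS ⇒ ctbbbSSSS   [K ::= b b b]
ctbbbSSSS ⇒ ctbbbctKSSS   [S ::= c t K]
ctbbbctKSSS ⇒ ctbbbctbbSSS   [K ::= b b]
ctbbbctbbSSS ⇒ ctbbbctbbbcSS   [S ::= b c]
ctbbbctbbbcSS ⇒ ctbbbctbbbcctKS   [S ::= c t K]
ctbbbctbbbcctKS ⇒ ctbbbctbbbcctbbS   [K ::= b b]
ctbbbctbbbcctbbS ⇒ ctbbbctbbbcctbbbc   [S ::= b c]

S ⇒ ctK ⇒ ctKS ⇒ ctKSS ⇒ ctKSSS ⇒ ctKSSSS ⇒ ctbbbSSSS ⇒ ctbbbctKSSS ⇒ ctbbbctbbSSS ⇒ ctbbbctbbbcSS ⇒ ctbbbctbbbcctKS ⇒ ctbbbctbbbcctbbS ⇒ ctbbbctbbbcctbbbc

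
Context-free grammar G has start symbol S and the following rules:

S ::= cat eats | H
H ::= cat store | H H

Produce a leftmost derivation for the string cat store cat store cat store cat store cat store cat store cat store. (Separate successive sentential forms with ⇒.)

S ⇒ H ⇒ H H ⇒ cat store H ⇒ cat store H H ⇒ cat store H H H ⇒ cat store H H H H ⇒ cat store H H H H H ⇒ cat store H H H H H H ⇒ cat store cat store H H H H H ⇒ cat store cat store cat store H H H H ⇒ cat store cat store cat store cat store H H H ⇒ cat store cat store cat store cat store cat store H H ⇒ cat store cat store cat store cat store cat store cat store H ⇒ cat store cat store cat store cat store cat store cat store cat store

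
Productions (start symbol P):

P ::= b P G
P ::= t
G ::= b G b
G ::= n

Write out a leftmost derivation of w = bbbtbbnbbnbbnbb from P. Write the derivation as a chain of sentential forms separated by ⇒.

P ⇒ bPG ⇒ bbPGG ⇒ bbbPGGG ⇒ bbbtGGG ⇒ bbbtbGbGG ⇒ bbbtbbGbbGG ⇒ bbbtbbnbbGG ⇒ bbbtbbnbbnG ⇒ bbbtbbnbbnbGb ⇒ bbbtbbnbbnbbGbb ⇒ bbbtbbnbbnbbnbb

P ⇒ bPG   [P ::= b P G]
bPG ⇒ bbPGG   [P ::= b P G]
bbPGG ⇒ bbbPGGG   [P ::= b P G]
bbbPGGG ⇒ bbbtGGG   [P ::= t]
bbbtGGG ⇒ bbbtbGbGG   [G ::= b G b]
bbbtbGbGG ⇒ bbbtbbGbbGG   [G ::= b G b]
bbbtbbGbbGG ⇒ bbbtbbnbbGG   [G ::= n]
bbbtbbnbbGG ⇒ bbbtbbnbbnG   [G ::= n]
bbbtbbnbbnG ⇒ bbbtbbnbbnbGb   [G ::= b G b]
bbbtbbnbbnbGb ⇒ bbbtbbnbbnbbGbb   [G ::= b G b]
bbbtbbnbbnbbGbb ⇒ bbbtbbnbbnbbnbb   [G ::= n]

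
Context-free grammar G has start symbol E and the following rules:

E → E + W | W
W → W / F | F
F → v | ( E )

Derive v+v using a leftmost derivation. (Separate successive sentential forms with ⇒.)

E ⇒ E+W   [E → E + W]
E+W ⇒ W+W   [E → W]
W+W ⇒ F+W   [W → F]
F+W ⇒ v+W   [F → v]
v+W ⇒ v+F   [W → F]
v+F ⇒ v+v   [F → v]

E ⇒ E+W ⇒ W+W ⇒ F+W ⇒ v+W ⇒ v+F ⇒ v+v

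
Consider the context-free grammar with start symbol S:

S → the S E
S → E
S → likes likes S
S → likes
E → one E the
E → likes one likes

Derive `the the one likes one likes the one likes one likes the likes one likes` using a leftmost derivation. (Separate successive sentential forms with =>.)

S => the S E => the the S E E => the the E E E => the the one E the E E => the the one likes one likes the E E => the the one likes one likes the one E the E => the the one likes one likes the one likes one likes the E => the the one likes one likes the one likes one likes the likes one likes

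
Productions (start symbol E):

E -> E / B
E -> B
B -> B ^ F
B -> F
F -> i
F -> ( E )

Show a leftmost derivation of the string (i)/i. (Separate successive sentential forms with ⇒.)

E ⇒ E/B   [E -> E / B]
E/B ⇒ B/B   [E -> B]
B/B ⇒ F/B   [B -> F]
F/B ⇒ (E)/B   [F -> ( E )]
(E)/B ⇒ (B)/B   [E -> B]
(B)/B ⇒ (F)/B   [B -> F]
(F)/B ⇒ (i)/B   [F -> i]
(i)/B ⇒ (i)/F   [B -> F]
(i)/F ⇒ (i)/i   [F -> i]

E ⇒ E/B ⇒ B/B ⇒ F/B ⇒ (E)/B ⇒ (B)/B ⇒ (F)/B ⇒ (i)/B ⇒ (i)/F ⇒ (i)/i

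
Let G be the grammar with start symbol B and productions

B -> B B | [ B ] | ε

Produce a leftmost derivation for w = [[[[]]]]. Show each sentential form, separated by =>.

B => [B] => [[B]] => [[[B]]] => [[[BB]]] => [[[BBB]]] => [[[[B]BB]]] => [[[[]BB]]] => [[[[]B]]] => [[[[]]]]

B => [B]   [B -> [ B ]]
[B] => [[B]]   [B -> [ B ]]
[[B]] => [[[B]]]   [B -> [ B ]]
[[[B]]] => [[[BB]]]   [B -> B B]
[[[BB]]] => [[[BBB]]]   [B -> B B]
[[[BBB]]] => [[[[B]BB]]]   [B -> [ B ]]
[[[[B]BB]]] => [[[[]BB]]]   [B -> ε]
[[[[]BB]]] => [[[[]B]]]   [B -> ε]
[[[[]B]]] => [[[[]]]]   [B -> ε]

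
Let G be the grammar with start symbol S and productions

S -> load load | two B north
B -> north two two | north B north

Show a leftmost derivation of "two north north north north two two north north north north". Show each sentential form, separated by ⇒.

S ⇒ two B north ⇒ two north B north north ⇒ two north north B north north north ⇒ two north north north B north north north north ⇒ two north north north north two two north north north north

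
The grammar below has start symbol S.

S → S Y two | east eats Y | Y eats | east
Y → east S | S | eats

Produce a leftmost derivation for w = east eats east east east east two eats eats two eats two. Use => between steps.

S => east eats Y => east eats S => east eats S Y two => east eats S Y two Y two => east eats Y eats Y two Y two => east eats east S eats Y two Y two => east eats east S Y two eats Y two Y two => east eats east east Y two eats Y two Y two => east eats east east east S two eats Y two Y two => east eats east east east east two eats Y two Y two => east eats east east east east two eats eats two Y two => east eats east east east east two eats eats two eats two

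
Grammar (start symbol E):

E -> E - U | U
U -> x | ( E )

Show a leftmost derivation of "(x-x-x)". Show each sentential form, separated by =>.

E=>U=>(E)=>(E-U)=>(E-U-U)=>(U-U-U)=>(x-U-U)=>(x-x-U)=>(x-x-x)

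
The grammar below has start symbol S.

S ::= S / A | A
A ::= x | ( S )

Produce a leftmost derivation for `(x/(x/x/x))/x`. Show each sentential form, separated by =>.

S => S/A   [S ::= S / A]
S/A => A/A   [S ::= A]
A/A => (S)/A   [A ::= ( S )]
(S)/A => (S/A)/A   [S ::= S / A]
(S/A)/A => (A/A)/A   [S ::= A]
(A/A)/A => (x/A)/A   [A ::= x]
(x/A)/A => (x/(S))/A   [A ::= ( S )]
(x/(S))/A => (x/(S/A))/A   [S ::= S / A]
(x/(S/A))/A => (x/(S/A/A))/A   [S ::= S / A]
(x/(S/A/A))/A => (x/(A/A/A))/A   [S ::= A]
(x/(A/A/A))/A => (x/(x/A/A))/A   [A ::= x]
(x/(x/A/A))/A => (x/(x/x/A))/A   [A ::= x]
(x/(x/x/A))/A => (x/(x/x/x))/A   [A ::= x]
(x/(x/x/x))/A => (x/(x/x/x))/x   [A ::= x]

S => S/A => A/A => (S)/A => (S/A)/A => (A/A)/A => (x/A)/A => (x/(S))/A => (x/(S/A))/A => (x/(S/A/A))/A => (x/(A/A/A))/A => (x/(x/A/A))/A => (x/(x/x/A))/A => (x/(x/x/x))/A => (x/(x/x/x))/x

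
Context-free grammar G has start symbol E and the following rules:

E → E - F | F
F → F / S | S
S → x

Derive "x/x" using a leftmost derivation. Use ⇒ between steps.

E ⇒ F ⇒ F/S ⇒ S/S ⇒ x/S ⇒ x/x

E ⇒ F   [E → F]
F ⇒ F/S   [F → F / S]
F/S ⇒ S/S   [F → S]
S/S ⇒ x/S   [S → x]
x/S ⇒ x/x   [S → x]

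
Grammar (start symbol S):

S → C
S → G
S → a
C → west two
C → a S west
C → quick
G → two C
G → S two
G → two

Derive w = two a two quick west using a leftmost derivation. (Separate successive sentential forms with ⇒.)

S ⇒ G ⇒ two C ⇒ two a S west ⇒ two a G west ⇒ two a two C west ⇒ two a two quick west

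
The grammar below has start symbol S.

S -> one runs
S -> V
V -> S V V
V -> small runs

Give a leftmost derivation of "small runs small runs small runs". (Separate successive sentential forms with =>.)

S => V   [S -> V]
V => S V V   [V -> S V V]
S V V => V V V   [S -> V]
V V V => small runs V V   [V -> small runs]
small runs V V => small runs small runs V   [V -> small runs]
small runs small runs V => small runs small runs small runs   [V -> small runs]

S => V => S V V => V V V => small runs V V => small runs small runs V => small runs small runs small runs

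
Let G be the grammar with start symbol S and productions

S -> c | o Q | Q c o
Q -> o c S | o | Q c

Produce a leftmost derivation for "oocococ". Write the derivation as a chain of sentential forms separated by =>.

S => oQ   [S -> o Q]
oQ => oQc   [Q -> Q c]
oQc => oocSc   [Q -> o c S]
oocSc => oocQcoc   [S -> Q c o]
oocQcoc => oocococ   [Q -> o]

S => oQ => oQc => oocSc => oocQcoc => oocococ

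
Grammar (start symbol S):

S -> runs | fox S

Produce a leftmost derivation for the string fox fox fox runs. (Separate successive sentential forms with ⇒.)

S ⇒ fox S ⇒ fox fox S ⇒ fox fox fox S ⇒ fox fox fox runs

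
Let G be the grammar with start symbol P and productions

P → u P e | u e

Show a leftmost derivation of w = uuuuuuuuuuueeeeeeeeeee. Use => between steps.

P => uPe => uuPee => uuuPeee => uuuuPeeee => uuuuuPeeeee => uuuuuuPeeeeee => uuuuuuuPeeeeeee => uuuuuuuuPeeeeeeee => uuuuuuuuuPeeeeeeeee => uuuuuuuuuuPeeeeeeeeee => uuuuuuuuuuueeeeeeeeeee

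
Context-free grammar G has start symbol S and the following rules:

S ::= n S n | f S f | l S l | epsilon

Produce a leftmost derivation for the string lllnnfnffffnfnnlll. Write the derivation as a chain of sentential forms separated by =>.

S => lSl   [S ::= l S l]
lSl => llSll   [S ::= l S l]
llSll => lllSlll   [S ::= l S l]
lllSlll => lllnSnlll   [S ::= n S n]
lllnSnlll => lllnnSnnlll   [S ::= n S n]
lllnnSnnlll => lllnnfSfnnlll   [S ::= f S f]
lllnnfSfnnlll => lllnnfnSnfnnlll   [S ::= n S n]
lllnnfnSnfnnlll => lllnnfnfSfnfnnlll   [S ::= f S f]
lllnnfnfSfnfnnlll => lllnnfnffSffnfnnlll   [S ::= f S f]
lllnnfnffSffnfnnlll => lllnnfnffffnfnnlll   [S ::= epsilon]

S=>lSl=>llSll=>lllSlll=>lllnSnlll=>lllnnSnnlll=>lllnnfSfnnlll=>lllnnfnSnfnnlll=>lllnnfnfSfnfnnlll=>lllnnfnffSffnfnnlll=>lllnnfnffffnfnnlll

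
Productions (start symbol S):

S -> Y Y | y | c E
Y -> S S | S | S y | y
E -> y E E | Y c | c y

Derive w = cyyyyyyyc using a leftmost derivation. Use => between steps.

S=>cE=>cYc=>cSSc=>cYYSc=>cSSYSc=>cYYSYSc=>cSyYSYSc=>cYYyYSYSc=>cyYyYSYSc=>cyyyYSYSc=>cyyyySYSc=>cyyyyyYSc=>cyyyyyySc=>cyyyyyyyc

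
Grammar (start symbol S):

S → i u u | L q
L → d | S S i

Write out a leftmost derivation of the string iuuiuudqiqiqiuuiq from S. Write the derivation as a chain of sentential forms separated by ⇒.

S ⇒ Lq   [S → L q]
Lq ⇒ SSiq   [L → S S i]
SSiq ⇒ LqSiq   [S → L q]
LqSiq ⇒ SSiqSiq   [L → S S i]
SSiqSiq ⇒ iuuSiqSiq   [S → i u u]
iuuSiqSiq ⇒ iuuLqiqSiq   [S → L q]
iuuLqiqSiq ⇒ iuuSSiqiqSiq   [L → S S i]
iuuSSiqiqSiq ⇒ iuuiuuSiqiqSiq   [S → i u u]
iuuiuuSiqiqSiq ⇒ iuuiuuLqiqiqSiq   [S → L q]
iuuiuuLqiqiqSiq ⇒ iuuiuudqiqiqSiq   [L → d]
iuuiuudqiqiqSiq ⇒ iuuiuudqiqiqiuuiq   [S → i u u]

S ⇒ Lq ⇒ SSiq ⇒ LqSiq ⇒ SSiqSiq ⇒ iuuSiqSiq ⇒ iuuLqiqSiq ⇒ iuuSSiqiqSiq ⇒ iuuiuuSiqiqSiq ⇒ iuuiuuLqiqiqSiq ⇒ iuuiuudqiqiqSiq ⇒ iuuiuudqiqiqiuuiq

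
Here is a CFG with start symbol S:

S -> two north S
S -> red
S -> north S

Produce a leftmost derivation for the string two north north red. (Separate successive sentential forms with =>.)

S => two north S => two north north S => two north north red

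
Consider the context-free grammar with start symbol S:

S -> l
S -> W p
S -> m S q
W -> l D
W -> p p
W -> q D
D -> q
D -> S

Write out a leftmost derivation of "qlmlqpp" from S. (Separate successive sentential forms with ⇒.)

S ⇒ Wp ⇒ qDp ⇒ qSp ⇒ qWpp ⇒ qlDpp ⇒ qlSpp ⇒ qlmSqpp ⇒ qlmlqpp

S ⇒ Wp   [S -> W p]
Wp ⇒ qDp   [W -> q D]
qDp ⇒ qSp   [D -> S]
qSp ⇒ qWpp   [S -> W p]
qWpp ⇒ qlDpp   [W -> l D]
qlDpp ⇒ qlSpp   [D -> S]
qlSpp ⇒ qlmSqpp   [S -> m S q]
qlmSqpp ⇒ qlmlqpp   [S -> l]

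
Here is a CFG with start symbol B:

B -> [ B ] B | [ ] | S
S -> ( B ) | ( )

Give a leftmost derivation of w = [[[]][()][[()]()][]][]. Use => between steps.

B => [B]B => [[B]B]B => [[[]]B]B => [[[]][B]B]B => [[[]][S]B]B => [[[]][()]B]B => [[[]][()][B]B]B => [[[]][()][[B]B]B]B => [[[]][()][[S]B]B]B => [[[]][()][[()]B]B]B => [[[]][()][[()]S]B]B => [[[]][()][[()]()]B]B => [[[]][()][[()]()][]]B => [[[]][()][[()]()][]][]

B => [B]B   [B -> [ B ] B]
[B]B => [[B]B]B   [B -> [ B ] B]
[[B]B]B => [[[]]B]B   [B -> [ ]]
[[[]]B]B => [[[]][B]B]B   [B -> [ B ] B]
[[[]][B]B]B => [[[]][S]B]B   [B -> S]
[[[]][S]B]B => [[[]][()]B]B   [S -> ( )]
[[[]][()]B]B => [[[]][()][B]B]B   [B -> [ B ] B]
[[[]][()][B]B]B => [[[]][()][[B]B]B]B   [B -> [ B ] B]
[[[]][()][[B]B]B]B => [[[]][()][[S]B]B]B   [B -> S]
[[[]][()][[S]B]B]B => [[[]][()][[()]B]B]B   [S -> ( )]
[[[]][()][[()]B]B]B => [[[]][()][[()]S]B]B   [B -> S]
[[[]][()][[()]S]B]B => [[[]][()][[()]()]B]B   [S -> ( )]
[[[]][()][[()]()]B]B => [[[]][()][[()]()][]]B   [B -> [ ]]
[[[]][()][[()]()][]]B => [[[]][()][[()]()][]][]   [B -> [ ]]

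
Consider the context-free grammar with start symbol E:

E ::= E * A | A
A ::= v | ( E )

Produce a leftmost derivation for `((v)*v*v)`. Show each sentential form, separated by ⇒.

E ⇒ A   [E ::= A]
A ⇒ (E)   [A ::= ( E )]
(E) ⇒ (E*A)   [E ::= E * A]
(E*A) ⇒ (E*A*A)   [E ::= E * A]
(E*A*A) ⇒ (A*A*A)   [E ::= A]
(A*A*A) ⇒ ((E)*A*A)   [A ::= ( E )]
((E)*A*A) ⇒ ((A)*A*A)   [E ::= A]
((A)*A*A) ⇒ ((v)*A*A)   [A ::= v]
((v)*A*A) ⇒ ((v)*v*A)   [A ::= v]
((v)*v*A) ⇒ ((v)*v*v)   [A ::= v]

E ⇒ A ⇒ (E) ⇒ (E*A) ⇒ (E*A*A) ⇒ (A*A*A) ⇒ ((E)*A*A) ⇒ ((A)*A*A) ⇒ ((v)*A*A) ⇒ ((v)*v*A) ⇒ ((v)*v*v)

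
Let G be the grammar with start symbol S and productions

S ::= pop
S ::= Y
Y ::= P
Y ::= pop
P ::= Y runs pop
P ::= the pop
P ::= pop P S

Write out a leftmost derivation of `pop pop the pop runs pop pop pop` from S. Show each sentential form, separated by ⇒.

S ⇒ Y ⇒ P ⇒ pop P S ⇒ pop pop P S S ⇒ pop pop Y runs pop S S ⇒ pop pop P runs pop S S ⇒ pop pop the pop runs pop S S ⇒ pop pop the pop runs pop Y S ⇒ pop pop the pop runs pop pop S ⇒ pop pop the pop runs pop pop pop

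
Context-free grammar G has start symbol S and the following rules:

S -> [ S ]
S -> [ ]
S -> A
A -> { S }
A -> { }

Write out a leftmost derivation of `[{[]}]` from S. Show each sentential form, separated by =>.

S=>[S]=>[A]=>[{S}]=>[{[]}]

S => [S]   [S -> [ S ]]
[S] => [A]   [S -> A]
[A] => [{S}]   [A -> { S }]
[{S}] => [{[]}]   [S -> [ ]]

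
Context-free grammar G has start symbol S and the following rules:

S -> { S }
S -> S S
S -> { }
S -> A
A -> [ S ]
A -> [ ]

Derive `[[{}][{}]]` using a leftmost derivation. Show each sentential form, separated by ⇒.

S ⇒ A   [S -> A]
A ⇒ [S]   [A -> [ S ]]
[S] ⇒ [SS]   [S -> S S]
[SS] ⇒ [AS]   [S -> A]
[AS] ⇒ [[S]S]   [A -> [ S ]]
[[S]S] ⇒ [[{}]S]   [S -> { }]
[[{}]S] ⇒ [[{}]A]   [S -> A]
[[{}]A] ⇒ [[{}][S]]   [A -> [ S ]]
[[{}][S]] ⇒ [[{}][{}]]   [S -> { }]

S ⇒ A ⇒ [S] ⇒ [SS] ⇒ [AS] ⇒ [[S]S] ⇒ [[{}]S] ⇒ [[{}]A] ⇒ [[{}][S]] ⇒ [[{}][{}]]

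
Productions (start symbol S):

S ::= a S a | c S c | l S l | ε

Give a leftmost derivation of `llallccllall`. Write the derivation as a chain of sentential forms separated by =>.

S => lSl => llSll => llaSall => llalSlall => llallSllall => llallcScllall => llallccllall

S => lSl   [S ::= l S l]
lSl => llSll   [S ::= l S l]
llSll => llaSall   [S ::= a S a]
llaSall => llalSlall   [S ::= l S l]
llalSlall => llallSllall   [S ::= l S l]
llallSllall => llallcScllall   [S ::= c S c]
llallcScllall => llallccllall   [S ::= ε]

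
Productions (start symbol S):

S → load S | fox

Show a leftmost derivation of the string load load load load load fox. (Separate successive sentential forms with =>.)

S => load S => load load S => load load load S => load load load load S => load load load load load S => load load load load load fox

S => load S   [S → load S]
load S => load load S   [S → load S]
load load S => load load load S   [S → load S]
load load load S => load load load load S   [S → load S]
load load load load S => load load load load load S   [S → load S]
load load load load load S => load load load load load fox   [S → fox]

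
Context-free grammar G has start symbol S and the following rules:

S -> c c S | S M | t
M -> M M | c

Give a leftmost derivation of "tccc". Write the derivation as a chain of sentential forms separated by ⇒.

S ⇒ SM   [S -> S M]
SM ⇒ tM   [S -> t]
tM ⇒ tMM   [M -> M M]
tMM ⇒ tMMM   [M -> M M]
tMMM ⇒ tcMM   [M -> c]
tcMM ⇒ tccM   [M -> c]
tccM ⇒ tccc   [M -> c]

S⇒SM⇒tM⇒tMM⇒tMMM⇒tcMM⇒tccM⇒tccc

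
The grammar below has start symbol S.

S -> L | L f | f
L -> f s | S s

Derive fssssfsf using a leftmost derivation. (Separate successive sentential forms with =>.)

S=>Lf=>Ssf=>Lfsf=>Ssfsf=>Lsfsf=>Sssfsf=>Lssfsf=>Ssssfsf=>Lsssfsf=>fssssfsf

S => Lf   [S -> L f]
Lf => Ssf   [L -> S s]
Ssf => Lfsf   [S -> L f]
Lfsf => Ssfsf   [L -> S s]
Ssfsf => Lsfsf   [S -> L]
Lsfsf => Sssfsf   [L -> S s]
Sssfsf => Lssfsf   [S -> L]
Lssfsf => Ssssfsf   [L -> S s]
Ssssfsf => Lsssfsf   [S -> L]
Lsssfsf => fssssfsf   [L -> f s]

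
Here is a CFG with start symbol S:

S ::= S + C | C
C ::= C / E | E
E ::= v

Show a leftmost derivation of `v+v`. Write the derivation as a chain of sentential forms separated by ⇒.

S ⇒ S+C ⇒ C+C ⇒ E+C ⇒ v+C ⇒ v+E ⇒ v+v

S ⇒ S+C   [S ::= S + C]
S+C ⇒ C+C   [S ::= C]
C+C ⇒ E+C   [C ::= E]
E+C ⇒ v+C   [E ::= v]
v+C ⇒ v+E   [C ::= E]
v+E ⇒ v+v   [E ::= v]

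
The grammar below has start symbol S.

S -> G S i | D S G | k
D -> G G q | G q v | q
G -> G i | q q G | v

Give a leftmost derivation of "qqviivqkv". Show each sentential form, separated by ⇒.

S ⇒ DSG ⇒ GGqSG ⇒ qqGGqSG ⇒ qqGiGqSG ⇒ qqGiiGqSG ⇒ qqviiGqSG ⇒ qqviivqSG ⇒ qqviivqkG ⇒ qqviivqkv

S ⇒ DSG   [S -> D S G]
DSG ⇒ GGqSG   [D -> G G q]
GGqSG ⇒ qqGGqSG   [G -> q q G]
qqGGqSG ⇒ qqGiGqSG   [G -> G i]
qqGiGqSG ⇒ qqGiiGqSG   [G -> G i]
qqGiiGqSG ⇒ qqviiGqSG   [G -> v]
qqviiGqSG ⇒ qqviivqSG   [G -> v]
qqviivqSG ⇒ qqviivqkG   [S -> k]
qqviivqkG ⇒ qqviivqkv   [G -> v]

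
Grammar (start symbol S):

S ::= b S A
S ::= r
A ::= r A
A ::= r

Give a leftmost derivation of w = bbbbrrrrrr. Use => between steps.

S => bSA => bbSAA => bbbSAAA => bbbbSAAAA => bbbbrAAAA => bbbbrrAAA => bbbbrrrAAA => bbbbrrrrAA => bbbbrrrrrA => bbbbrrrrrr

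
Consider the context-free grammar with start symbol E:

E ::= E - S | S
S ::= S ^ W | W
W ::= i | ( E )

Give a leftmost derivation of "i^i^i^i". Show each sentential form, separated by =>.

E => S   [E ::= S]
S => S^W   [S ::= S ^ W]
S^W => S^W^W   [S ::= S ^ W]
S^W^W => S^W^W^W   [S ::= S ^ W]
S^W^W^W => W^W^W^W   [S ::= W]
W^W^W^W => i^W^W^W   [W ::= i]
i^W^W^W => i^i^W^W   [W ::= i]
i^i^W^W => i^i^i^W   [W ::= i]
i^i^i^W => i^i^i^i   [W ::= i]

E=>S=>S^W=>S^W^W=>S^W^W^W=>W^W^W^W=>i^W^W^W=>i^i^W^W=>i^i^i^W=>i^i^i^i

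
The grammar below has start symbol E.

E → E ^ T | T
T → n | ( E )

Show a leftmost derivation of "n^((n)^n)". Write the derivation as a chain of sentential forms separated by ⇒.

E ⇒ E^T   [E → E ^ T]
E^T ⇒ T^T   [E → T]
T^T ⇒ n^T   [T → n]
n^T ⇒ n^(E)   [T → ( E )]
n^(E) ⇒ n^(E^T)   [E → E ^ T]
n^(E^T) ⇒ n^(T^T)   [E → T]
n^(T^T) ⇒ n^((E)^T)   [T → ( E )]
n^((E)^T) ⇒ n^((T)^T)   [E → T]
n^((T)^T) ⇒ n^((n)^T)   [T → n]
n^((n)^T) ⇒ n^((n)^n)   [T → n]

E ⇒ E^T ⇒ T^T ⇒ n^T ⇒ n^(E) ⇒ n^(E^T) ⇒ n^(T^T) ⇒ n^((E)^T) ⇒ n^((T)^T) ⇒ n^((n)^T) ⇒ n^((n)^n)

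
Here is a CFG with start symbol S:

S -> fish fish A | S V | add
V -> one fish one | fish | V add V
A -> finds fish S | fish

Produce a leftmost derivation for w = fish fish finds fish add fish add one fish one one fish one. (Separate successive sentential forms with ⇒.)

S ⇒ fish fish A ⇒ fish fish finds fish S ⇒ fish fish finds fish S V ⇒ fish fish finds fish S V V ⇒ fish fish finds fish add V V ⇒ fish fish finds fish add V add V V ⇒ fish fish finds fish add fish add V V ⇒ fish fish finds fish add fish add one fish one V ⇒ fish fish finds fish add fish add one fish one one fish one

S ⇒ fish fish A   [S -> fish fish A]
fish fish A ⇒ fish fish finds fish S   [A -> finds fish S]
fish fish finds fish S ⇒ fish fish finds fish S V   [S -> S V]
fish fish finds fish S V ⇒ fish fish finds fish S V V   [S -> S V]
fish fish finds fish S V V ⇒ fish fish finds fish add V V   [S -> add]
fish fish finds fish add V V ⇒ fish fish finds fish add V add V V   [V -> V add V]
fish fish finds fish add V add V V ⇒ fish fish finds fish add fish add V V   [V -> fish]
fish fish finds fish add fish add V V ⇒ fish fish finds fish add fish add one fish one V   [V -> one fish one]
fish fish finds fish add fish add one fish one V ⇒ fish fish finds fish add fish add one fish one one fish one   [V -> one fish one]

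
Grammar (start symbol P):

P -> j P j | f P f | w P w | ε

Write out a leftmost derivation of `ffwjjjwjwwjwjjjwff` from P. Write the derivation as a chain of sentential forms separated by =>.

P => fPf => ffPff => ffwPwff => ffwjPjwff => ffwjjPjjwff => ffwjjjPjjjwff => ffwjjjwPwjjjwff => ffwjjjwjPjwjjjwff => ffwjjjwjwPwjwjjjwff => ffwjjjwjwwjwjjjwff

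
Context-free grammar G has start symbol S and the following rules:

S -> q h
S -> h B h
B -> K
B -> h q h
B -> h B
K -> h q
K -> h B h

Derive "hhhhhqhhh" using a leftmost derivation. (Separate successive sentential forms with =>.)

S => hBh   [S -> h B h]
hBh => hhBh   [B -> h B]
hhBh => hhhBh   [B -> h B]
hhhBh => hhhKh   [B -> K]
hhhKh => hhhhBhh   [K -> h B h]
hhhhBhh => hhhhhqhhh   [B -> h q h]

S=>hBh=>hhBh=>hhhBh=>hhhKh=>hhhhBhh=>hhhhhqhhh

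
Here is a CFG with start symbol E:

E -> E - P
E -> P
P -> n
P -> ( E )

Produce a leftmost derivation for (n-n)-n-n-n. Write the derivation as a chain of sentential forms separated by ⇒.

E ⇒ E-P ⇒ E-P-P ⇒ E-P-P-P ⇒ P-P-P-P ⇒ (E)-P-P-P ⇒ (E-P)-P-P-P ⇒ (P-P)-P-P-P ⇒ (n-P)-P-P-P ⇒ (n-n)-P-P-P ⇒ (n-n)-n-P-P ⇒ (n-n)-n-n-P ⇒ (n-n)-n-n-n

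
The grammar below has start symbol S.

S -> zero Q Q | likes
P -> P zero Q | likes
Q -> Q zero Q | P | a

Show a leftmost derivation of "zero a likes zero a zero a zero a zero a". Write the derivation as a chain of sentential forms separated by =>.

S => zero Q Q => zero a Q => zero a Q zero Q => zero a P zero Q => zero a P zero Q zero Q => zero a P zero Q zero Q zero Q => zero a P zero Q zero Q zero Q zero Q => zero a likes zero Q zero Q zero Q zero Q => zero a likes zero a zero Q zero Q zero Q => zero a likes zero a zero a zero Q zero Q => zero a likes zero a zero a zero a zero Q => zero a likes zero a zero a zero a zero a

S => zero Q Q   [S -> zero Q Q]
zero Q Q => zero a Q   [Q -> a]
zero a Q => zero a Q zero Q   [Q -> Q zero Q]
zero a Q zero Q => zero a P zero Q   [Q -> P]
zero a P zero Q => zero a P zero Q zero Q   [P -> P zero Q]
zero a P zero Q zero Q => zero a P zero Q zero Q zero Q   [P -> P zero Q]
zero a P zero Q zero Q zero Q => zero a P zero Q zero Q zero Q zero Q   [P -> P zero Q]
zero a P zero Q zero Q zero Q zero Q => zero a likes zero Q zero Q zero Q zero Q   [P -> likes]
zero a likes zero Q zero Q zero Q zero Q => zero a likes zero a zero Q zero Q zero Q   [Q -> a]
zero a likes zero a zero Q zero Q zero Q => zero a likes zero a zero a zero Q zero Q   [Q -> a]
zero a likes zero a zero a zero Q zero Q => zero a likes zero a zero a zero a zero Q   [Q -> a]
zero a likes zero a zero a zero a zero Q => zero a likes zero a zero a zero a zero a   [Q -> a]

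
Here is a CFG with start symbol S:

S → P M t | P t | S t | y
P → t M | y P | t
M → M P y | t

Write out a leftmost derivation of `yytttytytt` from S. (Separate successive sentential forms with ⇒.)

S ⇒ PMt ⇒ yPMt ⇒ yyPMt ⇒ yytMMt ⇒ yytMPyMt ⇒ yytMPyPyMt ⇒ yyttPyPyMt ⇒ yytttyPyMt ⇒ yytttytyMt ⇒ yytttytytt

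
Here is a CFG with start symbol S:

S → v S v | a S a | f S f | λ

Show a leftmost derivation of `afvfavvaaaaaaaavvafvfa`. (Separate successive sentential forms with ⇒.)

S ⇒ aSa ⇒ afSfa ⇒ afvSvfa ⇒ afvfSfvfa ⇒ afvfaSafvfa ⇒ afvfavSvafvfa ⇒ afvfavvSvvafvfa ⇒ afvfavvaSavvafvfa ⇒ afvfavvaaSaavvafvfa ⇒ afvfavvaaaSaaavvafvfa ⇒ afvfavvaaaaSaaaavvafvfa ⇒ afvfavvaaaaaaaavvafvfa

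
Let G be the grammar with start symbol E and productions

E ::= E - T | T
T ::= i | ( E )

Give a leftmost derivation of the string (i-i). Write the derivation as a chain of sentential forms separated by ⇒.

E ⇒ T ⇒ (E) ⇒ (E-T) ⇒ (T-T) ⇒ (i-T) ⇒ (i-i)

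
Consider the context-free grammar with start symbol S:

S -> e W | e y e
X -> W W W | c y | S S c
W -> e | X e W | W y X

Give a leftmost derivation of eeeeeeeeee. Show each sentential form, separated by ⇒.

S⇒eW⇒eXeW⇒eWWWeW⇒eXeWWWeW⇒eWWWeWWWeW⇒eeWWeWWWeW⇒eeeWeWWWeW⇒eeeeeWWWeW⇒eeeeeeWWeW⇒eeeeeeeWeW⇒eeeeeeeeeW⇒eeeeeeeeee

S ⇒ eW   [S -> e W]
eW ⇒ eXeW   [W -> X e W]
eXeW ⇒ eWWWeW   [X -> W W W]
eWWWeW ⇒ eXeWWWeW   [W -> X e W]
eXeWWWeW ⇒ eWWWeWWWeW   [X -> W W W]
eWWWeWWWeW ⇒ eeWWeWWWeW   [W -> e]
eeWWeWWWeW ⇒ eeeWeWWWeW   [W -> e]
eeeWeWWWeW ⇒ eeeeeWWWeW   [W -> e]
eeeeeWWWeW ⇒ eeeeeeWWeW   [W -> e]
eeeeeeWWeW ⇒ eeeeeeeWeW   [W -> e]
eeeeeeeWeW ⇒ eeeeeeeeeW   [W -> e]
eeeeeeeeeW ⇒ eeeeeeeeee   [W -> e]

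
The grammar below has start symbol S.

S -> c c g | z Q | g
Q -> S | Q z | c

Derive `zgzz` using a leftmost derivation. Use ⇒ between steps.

S ⇒ zQ   [S -> z Q]
zQ ⇒ zQz   [Q -> Q z]
zQz ⇒ zQzz   [Q -> Q z]
zQzz ⇒ zSzz   [Q -> S]
zSzz ⇒ zgzz   [S -> g]

S ⇒ zQ ⇒ zQz ⇒ zQzz ⇒ zSzz ⇒ zgzz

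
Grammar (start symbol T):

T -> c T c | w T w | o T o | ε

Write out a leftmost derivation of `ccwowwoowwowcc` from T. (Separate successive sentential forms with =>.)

T=>cTc=>ccTcc=>ccwTwcc=>ccwoTowcc=>ccwowTwowcc=>ccwowwTwwowcc=>ccwowwoTowwowcc=>ccwowwoowwowcc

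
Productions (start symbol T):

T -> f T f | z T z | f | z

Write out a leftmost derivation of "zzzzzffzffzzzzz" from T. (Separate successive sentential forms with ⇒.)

T ⇒ zTz ⇒ zzTzz ⇒ zzzTzzz ⇒ zzzzTzzzz ⇒ zzzzzTzzzzz ⇒ zzzzzfTfzzzzz ⇒ zzzzzffTffzzzzz ⇒ zzzzzffzffzzzzz

T ⇒ zTz   [T -> z T z]
zTz ⇒ zzTzz   [T -> z T z]
zzTzz ⇒ zzzTzzz   [T -> z T z]
zzzTzzz ⇒ zzzzTzzzz   [T -> z T z]
zzzzTzzzz ⇒ zzzzzTzzzzz   [T -> z T z]
zzzzzTzzzzz ⇒ zzzzzfTfzzzzz   [T -> f T f]
zzzzzfTfzzzzz ⇒ zzzzzffTffzzzzz   [T -> f T f]
zzzzzffTffzzzzz ⇒ zzzzzffzffzzzzz   [T -> z]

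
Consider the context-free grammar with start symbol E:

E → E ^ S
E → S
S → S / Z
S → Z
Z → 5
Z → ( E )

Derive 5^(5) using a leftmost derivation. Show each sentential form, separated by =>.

E => E^S   [E → E ^ S]
E^S => S^S   [E → S]
S^S => Z^S   [S → Z]
Z^S => 5^S   [Z → 5]
5^S => 5^Z   [S → Z]
5^Z => 5^(E)   [Z → ( E )]
5^(E) => 5^(S)   [E → S]
5^(S) => 5^(Z)   [S → Z]
5^(Z) => 5^(5)   [Z → 5]

E => E^S => S^S => Z^S => 5^S => 5^Z => 5^(E) => 5^(S) => 5^(Z) => 5^(5)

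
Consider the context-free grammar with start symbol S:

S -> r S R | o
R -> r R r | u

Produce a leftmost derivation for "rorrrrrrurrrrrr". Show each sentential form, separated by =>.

S => rSR => roR => rorRr => rorrRrr => rorrrRrrr => rorrrrRrrrr => rorrrrrRrrrrr => rorrrrrrRrrrrrr => rorrrrrrurrrrrr

S => rSR   [S -> r S R]
rSR => roR   [S -> o]
roR => rorRr   [R -> r R r]
rorRr => rorrRrr   [R -> r R r]
rorrRrr => rorrrRrrr   [R -> r R r]
rorrrRrrr => rorrrrRrrrr   [R -> r R r]
rorrrrRrrrr => rorrrrrRrrrrr   [R -> r R r]
rorrrrrRrrrrr => rorrrrrrRrrrrrr   [R -> r R r]
rorrrrrrRrrrrrr => rorrrrrrurrrrrr   [R -> u]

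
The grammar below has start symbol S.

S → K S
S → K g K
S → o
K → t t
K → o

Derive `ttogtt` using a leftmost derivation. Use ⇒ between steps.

S ⇒ KS   [S → K S]
KS ⇒ ttS   [K → t t]
ttS ⇒ ttKgK   [S → K g K]
ttKgK ⇒ ttogK   [K → o]
ttogK ⇒ ttogtt   [K → t t]

S ⇒ KS ⇒ ttS ⇒ ttKgK ⇒ ttogK ⇒ ttogtt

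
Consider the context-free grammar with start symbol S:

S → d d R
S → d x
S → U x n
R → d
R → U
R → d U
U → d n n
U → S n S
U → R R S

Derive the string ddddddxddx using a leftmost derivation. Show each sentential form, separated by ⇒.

S ⇒ ddR ⇒ dddU ⇒ dddRRS ⇒ dddURS ⇒ dddRRSRS ⇒ ddddRSRS ⇒ dddddSRS ⇒ ddddddxRS ⇒ ddddddxdS ⇒ ddddddxddx

S ⇒ ddR   [S → d d R]
ddR ⇒ dddU   [R → d U]
dddU ⇒ dddRRS   [U → R R S]
dddRRS ⇒ dddURS   [R → U]
dddURS ⇒ dddRRSRS   [U → R R S]
dddRRSRS ⇒ ddddRSRS   [R → d]
ddddRSRS ⇒ dddddSRS   [R → d]
dddddSRS ⇒ ddddddxRS   [S → d x]
ddddddxRS ⇒ ddddddxdS   [R → d]
ddddddxdS ⇒ ddddddxddx   [S → d x]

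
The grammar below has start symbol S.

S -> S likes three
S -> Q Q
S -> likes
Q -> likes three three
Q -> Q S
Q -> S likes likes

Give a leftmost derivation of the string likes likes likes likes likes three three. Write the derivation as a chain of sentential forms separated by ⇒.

S ⇒ Q Q ⇒ Q S Q ⇒ S likes likes S Q ⇒ likes likes likes S Q ⇒ likes likes likes likes Q ⇒ likes likes likes likes likes three three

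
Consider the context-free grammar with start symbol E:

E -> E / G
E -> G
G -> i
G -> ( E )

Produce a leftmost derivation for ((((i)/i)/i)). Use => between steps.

E => G   [E -> G]
G => (E)   [G -> ( E )]
(E) => (G)   [E -> G]
(G) => ((E))   [G -> ( E )]
((E)) => ((E/G))   [E -> E / G]
((E/G)) => ((G/G))   [E -> G]
((G/G)) => (((E)/G))   [G -> ( E )]
(((E)/G)) => (((E/G)/G))   [E -> E / G]
(((E/G)/G)) => (((G/G)/G))   [E -> G]
(((G/G)/G)) => ((((E)/G)/G))   [G -> ( E )]
((((E)/G)/G)) => ((((G)/G)/G))   [E -> G]
((((G)/G)/G)) => ((((i)/G)/G))   [G -> i]
((((i)/G)/G)) => ((((i)/i)/G))   [G -> i]
((((i)/i)/G)) => ((((i)/i)/i))   [G -> i]

E=>G=>(E)=>(G)=>((E))=>((E/G))=>((G/G))=>(((E)/G))=>(((E/G)/G))=>(((G/G)/G))=>((((E)/G)/G))=>((((G)/G)/G))=>((((i)/G)/G))=>((((i)/i)/G))=>((((i)/i)/i))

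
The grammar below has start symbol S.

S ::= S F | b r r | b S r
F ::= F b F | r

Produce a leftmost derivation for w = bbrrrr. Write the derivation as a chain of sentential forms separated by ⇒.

S⇒bSr⇒bSFr⇒bbrrFr⇒bbrrrr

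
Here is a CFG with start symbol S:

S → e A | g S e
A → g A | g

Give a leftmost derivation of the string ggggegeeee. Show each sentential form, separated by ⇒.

S ⇒ gSe ⇒ ggSee ⇒ gggSeee ⇒ ggggSeeee ⇒ ggggeAeeee ⇒ ggggegeeee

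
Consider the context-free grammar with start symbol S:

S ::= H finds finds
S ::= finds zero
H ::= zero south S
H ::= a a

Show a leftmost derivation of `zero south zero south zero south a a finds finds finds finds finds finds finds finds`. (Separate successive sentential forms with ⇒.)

S ⇒ H finds finds ⇒ zero south S finds finds ⇒ zero south H finds finds finds finds ⇒ zero south zero south S finds finds finds finds ⇒ zero south zero south H finds finds finds finds finds finds ⇒ zero south zero south zero south S finds finds finds finds finds finds ⇒ zero south zero south zero south H finds finds finds finds finds finds finds finds ⇒ zero south zero south zero south a a finds finds finds finds finds finds finds finds

S ⇒ H finds finds   [S ::= H finds finds]
H finds finds ⇒ zero south S finds finds   [H ::= zero south S]
zero south S finds finds ⇒ zero south H finds finds finds finds   [S ::= H finds finds]
zero south H finds finds finds finds ⇒ zero south zero south S finds finds finds finds   [H ::= zero south S]
zero south zero south S finds finds finds finds ⇒ zero south zero south H finds finds finds finds finds finds   [S ::= H finds finds]
zero south zero south H finds finds finds finds finds finds ⇒ zero south zero south zero south S finds finds finds finds finds finds   [H ::= zero south S]
zero south zero south zero south S finds finds finds finds finds finds ⇒ zero south zero south zero south H finds finds finds finds finds finds finds finds   [S ::= H finds finds]
zero south zero south zero south H finds finds finds finds finds finds finds finds ⇒ zero south zero south zero south a a finds finds finds finds finds finds finds finds   [H ::= a a]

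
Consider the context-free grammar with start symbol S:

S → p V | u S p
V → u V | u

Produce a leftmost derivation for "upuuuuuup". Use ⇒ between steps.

S ⇒ uSp ⇒ upVp ⇒ upuVp ⇒ upuuVp ⇒ upuuuVp ⇒ upuuuuVp ⇒ upuuuuuVp ⇒ upuuuuuup

S ⇒ uSp   [S → u S p]
uSp ⇒ upVp   [S → p V]
upVp ⇒ upuVp   [V → u V]
upuVp ⇒ upuuVp   [V → u V]
upuuVp ⇒ upuuuVp   [V → u V]
upuuuVp ⇒ upuuuuVp   [V → u V]
upuuuuVp ⇒ upuuuuuVp   [V → u V]
upuuuuuVp ⇒ upuuuuuup   [V → u]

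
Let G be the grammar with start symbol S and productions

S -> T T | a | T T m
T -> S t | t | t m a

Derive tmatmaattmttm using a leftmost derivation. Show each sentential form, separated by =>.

S => TTm   [S -> T T m]
TTm => tmaTm   [T -> t m a]
tmaTm => tmaStm   [T -> S t]
tmaStm => tmaTTtm   [S -> T T]
tmaTTtm => tmatmaTtm   [T -> t m a]
tmatmaTtm => tmatmaSttm   [T -> S t]
tmatmaSttm => tmatmaTTmttm   [S -> T T m]
tmatmaTTmttm => tmatmaStTmttm   [T -> S t]
tmatmaStTmttm => tmatmaatTmttm   [S -> a]
tmatmaatTmttm => tmatmaattmttm   [T -> t]

S => TTm => tmaTm => tmaStm => tmaTTtm => tmatmaTtm => tmatmaSttm => tmatmaTTmttm => tmatmaStTmttm => tmatmaatTmttm => tmatmaattmttm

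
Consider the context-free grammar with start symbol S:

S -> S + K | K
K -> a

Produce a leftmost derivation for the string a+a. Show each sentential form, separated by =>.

S => S+K => K+K => a+K => a+a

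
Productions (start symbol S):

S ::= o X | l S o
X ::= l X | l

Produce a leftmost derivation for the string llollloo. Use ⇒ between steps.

S⇒lSo⇒llSoo⇒lloXoo⇒llolXoo⇒llollXoo⇒llollloo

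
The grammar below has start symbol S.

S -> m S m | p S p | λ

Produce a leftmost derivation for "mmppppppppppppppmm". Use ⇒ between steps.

S⇒mSm⇒mmSmm⇒mmpSpmm⇒mmppSppmm⇒mmpppSpppmm⇒mmppppSppppmm⇒mmpppppSpppppmm⇒mmppppppSppppppmm⇒mmpppppppSpppppppmm⇒mmppppppppppppppmm

S ⇒ mSm   [S -> m S m]
mSm ⇒ mmSmm   [S -> m S m]
mmSmm ⇒ mmpSpmm   [S -> p S p]
mmpSpmm ⇒ mmppSppmm   [S -> p S p]
mmppSppmm ⇒ mmpppSpppmm   [S -> p S p]
mmpppSpppmm ⇒ mmppppSppppmm   [S -> p S p]
mmppppSppppmm ⇒ mmpppppSpppppmm   [S -> p S p]
mmpppppSpppppmm ⇒ mmppppppSppppppmm   [S -> p S p]
mmppppppSppppppmm ⇒ mmpppppppSpppppppmm   [S -> p S p]
mmpppppppSpppppppmm ⇒ mmppppppppppppppmm   [S -> λ]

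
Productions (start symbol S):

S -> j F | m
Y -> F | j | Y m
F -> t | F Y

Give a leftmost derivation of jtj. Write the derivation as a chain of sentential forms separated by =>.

S => jF => jFY => jtY => jtj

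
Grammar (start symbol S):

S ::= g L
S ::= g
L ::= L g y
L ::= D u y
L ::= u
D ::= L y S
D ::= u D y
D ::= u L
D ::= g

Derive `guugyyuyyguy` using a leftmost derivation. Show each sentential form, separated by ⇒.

S ⇒ gL   [S ::= g L]
gL ⇒ gDuy   [L ::= D u y]
gDuy ⇒ gLySuy   [D ::= L y S]
gLySuy ⇒ gDuyySuy   [L ::= D u y]
gDuyySuy ⇒ guDyuyySuy   [D ::= u D y]
guDyuyySuy ⇒ guuDyyuyySuy   [D ::= u D y]
guuDyyuyySuy ⇒ guugyyuyySuy   [D ::= g]
guugyyuyySuy ⇒ guugyyuyyguy   [S ::= g]

S ⇒ gL ⇒ gDuy ⇒ gLySuy ⇒ gDuyySuy ⇒ guDyuyySuy ⇒ guuDyyuyySuy ⇒ guugyyuyySuy ⇒ guugyyuyyguy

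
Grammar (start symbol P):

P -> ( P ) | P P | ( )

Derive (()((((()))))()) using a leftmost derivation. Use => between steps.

P=>(P)=>(PP)=>(PPP)=>(()PP)=>(()(P)P)=>(()((P))P)=>(()(((P)))P)=>(()((((P))))P)=>(()((((()))))P)=>(()((((()))))())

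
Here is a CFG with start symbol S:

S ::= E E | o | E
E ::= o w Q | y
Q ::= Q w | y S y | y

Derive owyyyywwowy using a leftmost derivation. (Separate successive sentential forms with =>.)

S => EE   [S ::= E E]
EE => owQE   [E ::= o w Q]
owQE => owQwE   [Q ::= Q w]
owQwE => owQwwE   [Q ::= Q w]
owQwwE => owySywwE   [Q ::= y S y]
owySywwE => owyEEywwE   [S ::= E E]
owyEEywwE => owyyEywwE   [E ::= y]
owyyEywwE => owyyyywwE   [E ::= y]
owyyyywwE => owyyyywwowQ   [E ::= o w Q]
owyyyywwowQ => owyyyywwowy   [Q ::= y]

S=>EE=>owQE=>owQwE=>owQwwE=>owySywwE=>owyEEywwE=>owyyEywwE=>owyyyywwE=>owyyyywwowQ=>owyyyywwowy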